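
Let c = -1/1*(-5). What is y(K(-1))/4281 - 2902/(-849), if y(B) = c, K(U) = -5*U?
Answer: 4142569/1211523 ≈ 3.4193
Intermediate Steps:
c = 5 (c = -1*1*(-5) = -1*(-5) = 5)
y(B) = 5
y(K(-1))/4281 - 2902/(-849) = 5/4281 - 2902/(-849) = 5*(1/4281) - 2902*(-1/849) = 5/4281 + 2902/849 = 4142569/1211523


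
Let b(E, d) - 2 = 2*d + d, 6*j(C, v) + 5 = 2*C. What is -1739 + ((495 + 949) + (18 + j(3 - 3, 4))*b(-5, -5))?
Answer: -3109/6 ≈ -518.17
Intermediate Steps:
j(C, v) = -5/6 + C/3 (j(C, v) = -5/6 + (2*C)/6 = -5/6 + C/3)
b(E, d) = 2 + 3*d (b(E, d) = 2 + (2*d + d) = 2 + 3*d)
-1739 + ((495 + 949) + (18 + j(3 - 3, 4))*b(-5, -5)) = -1739 + ((495 + 949) + (18 + (-5/6 + (3 - 3)/3))*(2 + 3*(-5))) = -1739 + (1444 + (18 + (-5/6 + (1/3)*0))*(2 - 15)) = -1739 + (1444 + (18 + (-5/6 + 0))*(-13)) = -1739 + (1444 + (18 - 5/6)*(-13)) = -1739 + (1444 + (103/6)*(-13)) = -1739 + (1444 - 1339/6) = -1739 + 7325/6 = -3109/6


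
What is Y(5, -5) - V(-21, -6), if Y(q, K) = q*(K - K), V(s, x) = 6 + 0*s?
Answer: -6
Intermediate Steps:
V(s, x) = 6 (V(s, x) = 6 + 0 = 6)
Y(q, K) = 0 (Y(q, K) = q*0 = 0)
Y(5, -5) - V(-21, -6) = 0 - 1*6 = 0 - 6 = -6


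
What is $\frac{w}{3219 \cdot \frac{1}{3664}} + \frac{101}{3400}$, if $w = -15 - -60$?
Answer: $\frac{186972373}{3648200} \approx 51.251$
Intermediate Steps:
$w = 45$ ($w = -15 + 60 = 45$)
$\frac{w}{3219 \cdot \frac{1}{3664}} + \frac{101}{3400} = \frac{45}{3219 \cdot \frac{1}{3664}} + \frac{101}{3400} = \frac{45}{3219 \cdot \frac{1}{3664}} + 101 \cdot \frac{1}{3400} = \frac{45}{\frac{3219}{3664}} + \frac{101}{3400} = 45 \cdot \frac{3664}{3219} + \frac{101}{3400} = \frac{54960}{1073} + \frac{101}{3400} = \frac{186972373}{3648200}$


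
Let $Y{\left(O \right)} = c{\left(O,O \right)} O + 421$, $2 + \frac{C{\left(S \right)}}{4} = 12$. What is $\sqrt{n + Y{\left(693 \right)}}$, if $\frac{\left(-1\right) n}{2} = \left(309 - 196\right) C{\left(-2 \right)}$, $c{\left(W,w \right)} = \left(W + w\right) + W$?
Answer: $8 \sqrt{22377} \approx 1196.7$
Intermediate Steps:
$c{\left(W,w \right)} = w + 2 W$
$C{\left(S \right)} = 40$ ($C{\left(S \right)} = -8 + 4 \cdot 12 = -8 + 48 = 40$)
$n = -9040$ ($n = - 2 \left(309 - 196\right) 40 = - 2 \cdot 113 \cdot 40 = \left(-2\right) 4520 = -9040$)
$Y{\left(O \right)} = 421 + 3 O^{2}$ ($Y{\left(O \right)} = \left(O + 2 O\right) O + 421 = 3 O O + 421 = 3 O^{2} + 421 = 421 + 3 O^{2}$)
$\sqrt{n + Y{\left(693 \right)}} = \sqrt{-9040 + \left(421 + 3 \cdot 693^{2}\right)} = \sqrt{-9040 + \left(421 + 3 \cdot 480249\right)} = \sqrt{-9040 + \left(421 + 1440747\right)} = \sqrt{-9040 + 1441168} = \sqrt{1432128} = 8 \sqrt{22377}$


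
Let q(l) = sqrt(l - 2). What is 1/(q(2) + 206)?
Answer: 1/206 ≈ 0.0048544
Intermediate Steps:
q(l) = sqrt(-2 + l)
1/(q(2) + 206) = 1/(sqrt(-2 + 2) + 206) = 1/(sqrt(0) + 206) = 1/(0 + 206) = 1/206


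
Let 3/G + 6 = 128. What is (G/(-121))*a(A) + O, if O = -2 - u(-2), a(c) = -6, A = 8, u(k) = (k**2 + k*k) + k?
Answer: -59039/7381 ≈ -7.9988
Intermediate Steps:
u(k) = k + 2*k**2 (u(k) = (k**2 + k**2) + k = 2*k**2 + k = k + 2*k**2)
G = 3/122 (G = 3/(-6 + 128) = 3/122 ≈ 0.024590)
O = -8 (O = -2 - (-2)*(1 + 2*(-2)) = -2 - (-2)*(1 - 4) = -2 - (-2)*(-3) = -2 - 1*6 = -2 - 6 = -8)
(G/(-121))*a(A) + O = ((3/122)/(-121))*(-6) - 8 = ((3/122)*(-1/121))*(-6) - 8 = -3/14762*(-6) - 8 = 9/7381 - 8 = -59039/7381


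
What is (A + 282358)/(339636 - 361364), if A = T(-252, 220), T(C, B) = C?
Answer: -141053/10864 ≈ -12.984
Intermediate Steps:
A = -252
(A + 282358)/(339636 - 361364) = (-252 + 282358)/(339636 - 361364) = 282106/(-21728) = 282106*(-1/21728) = -141053/10864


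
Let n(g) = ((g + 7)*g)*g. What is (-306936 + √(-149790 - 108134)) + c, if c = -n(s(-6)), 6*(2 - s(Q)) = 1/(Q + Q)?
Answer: -114576893353/373248 + 2*I*√64481 ≈ -3.0697e+5 + 507.86*I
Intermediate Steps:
s(Q) = 2 - 1/(12*Q) (s(Q) = 2 - 1/(6*(Q + Q)) = 2 - 1/(2*Q)/6 = 2 - 1/(12*Q))
n(g) = g²*(7 + g) (n(g) = ((7 + g)*g)*g = (g*(7 + g))*g = g²*(7 + g))
c = -13645225/373248 (c = -(2 - 1/12/(-6))²*(7 + (2 - 1/12/(-6))) = -(2 - 1/12*(-⅙))²*(7 + (2 - 1/12*(-⅙))) = -(2 + 1/72)²*(7 + (2 + 1/72)) = -(145/72)²*(7 + 145/72) = -21025*649/(5184*72) = -1*13645225/373248 = -13645225/373248 ≈ -36.558)
(-306936 + √(-149790 - 108134)) + c = (-306936 + √(-149790 - 108134)) - 13645225/373248 = (-306936 + √(-257924)) - 13645225/373248 = (-306936 + 2*I*√64481) - 13645225/373248 = -114576893353/373248 + 2*I*√64481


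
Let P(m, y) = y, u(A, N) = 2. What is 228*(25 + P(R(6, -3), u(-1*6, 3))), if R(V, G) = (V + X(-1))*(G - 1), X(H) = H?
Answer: 6156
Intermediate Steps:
R(V, G) = (-1 + G)*(-1 + V) (R(V, G) = (V - 1)*(G - 1) = (-1 + V)*(-1 + G) = (-1 + G)*(-1 + V))
228*(25 + P(R(6, -3), u(-1*6, 3))) = 228*(25 + 2) = 228*27 = 6156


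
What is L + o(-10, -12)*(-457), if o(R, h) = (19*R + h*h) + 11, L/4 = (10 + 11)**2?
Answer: 17759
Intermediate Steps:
L = 1764 (L = 4*(10 + 11)**2 = 4*21**2 = 4*441 = 1764)
o(R, h) = 11 + h**2 + 19*R (o(R, h) = (19*R + h**2) + 11 = (h**2 + 19*R) + 11 = 11 + h**2 + 19*R)
L + o(-10, -12)*(-457) = 1764 + (11 + (-12)**2 + 19*(-10))*(-457) = 1764 + (11 + 144 - 190)*(-457) = 1764 - 35*(-457) = 1764 + 15995 = 17759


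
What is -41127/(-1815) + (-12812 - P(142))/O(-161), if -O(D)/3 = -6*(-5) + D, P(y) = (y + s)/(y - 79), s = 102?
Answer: -149055869/14979195 ≈ -9.9509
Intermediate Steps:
P(y) = (102 + y)/(-79 + y) (P(y) = (y + 102)/(y - 79) = (102 + y)/(-79 + y))
O(D) = -90 - 3*D (O(D) = -3*(-6*(-5) + D) = -3*(30 + D) = -90 - 3*D)
-41127/(-1815) + (-12812 - P(142))/O(-161) = -41127/(-1815) + (-12812 - (102 + 142)/(-79 + 142))/(-90 - 3*(-161)) = -41127*(-1/1815) + (-12812 - 244/63)/(-90 + 483) = 13709/605 + (-12812 - 244/63)/393 = 13709/605 + (-12812 - 1*244/63)*(1/393) = 13709/605 + (-12812 - 244/63)*(1/393) = 13709/605 - 807400/63*1/393 = 13709/605 - 807400/24759 = -149055869/14979195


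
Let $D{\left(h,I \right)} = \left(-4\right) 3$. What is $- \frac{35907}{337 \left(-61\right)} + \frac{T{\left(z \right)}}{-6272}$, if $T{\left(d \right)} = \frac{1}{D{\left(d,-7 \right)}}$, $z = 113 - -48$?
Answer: $\frac{2702525005}{1547202048} \approx 1.7467$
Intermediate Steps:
$z = 161$ ($z = 113 + 48 = 161$)
$D{\left(h,I \right)} = -12$
$T{\left(d \right)} = - \frac{1}{12}$ ($T{\left(d \right)} = \frac{1}{-12} = - \frac{1}{12}$)
$- \frac{35907}{337 \left(-61\right)} + \frac{T{\left(z \right)}}{-6272} = - \frac{35907}{337 \left(-61\right)} - \frac{1}{12 \left(-6272\right)} = - \frac{35907}{-20557} - - \frac{1}{75264} = \left(-35907\right) \left(- \frac{1}{20557}\right) + \frac{1}{75264} = \frac{35907}{20557} + \frac{1}{75264} = \frac{2702525005}{1547202048}$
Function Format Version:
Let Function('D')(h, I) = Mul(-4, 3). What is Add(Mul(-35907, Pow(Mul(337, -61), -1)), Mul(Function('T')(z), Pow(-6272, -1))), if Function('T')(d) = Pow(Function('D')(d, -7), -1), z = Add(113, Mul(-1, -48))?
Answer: Rational(2702525005, 1547202048) ≈ 1.7467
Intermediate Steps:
z = 161 (z = Add(113, 48) = 161)
Function('D')(h, I) = -12
Function('T')(d) = Rational(-1, 12) (Function('T')(d) = Pow(-12, -1) = Rational(-1, 12))
Add(Mul(-35907, Pow(Mul(337, -61), -1)), Mul(Function('T')(z), Pow(-6272, -1))) = Add(Mul(-35907, Pow(Mul(337, -61), -1)), Mul(Rational(-1, 12), Pow(-6272, -1))) = Add(Mul(-35907, Pow(-20557, -1)), Mul(Rational(-1, 12), Rational(-1, 6272))) = Add(Mul(-35907, Rational(-1, 20557)), Rational(1, 75264)) = Add(Rational(35907, 20557), Rational(1, 75264)) = Rational(2702525005, 1547202048)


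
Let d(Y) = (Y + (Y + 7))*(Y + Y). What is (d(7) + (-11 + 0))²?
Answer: 80089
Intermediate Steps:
d(Y) = 2*Y*(7 + 2*Y) (d(Y) = (Y + (7 + Y))*(2*Y) = (7 + 2*Y)*(2*Y) = 2*Y*(7 + 2*Y))
(d(7) + (-11 + 0))² = (2*7*(7 + 2*7) + (-11 + 0))² = (2*7*(7 + 14) - 11)² = (2*7*21 - 11)² = (294 - 11)² = 283² = 80089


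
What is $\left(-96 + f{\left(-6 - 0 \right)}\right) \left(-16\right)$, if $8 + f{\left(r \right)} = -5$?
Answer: $1744$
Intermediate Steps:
$f{\left(r \right)} = -13$ ($f{\left(r \right)} = -8 - 5 = -13$)
$\left(-96 + f{\left(-6 - 0 \right)}\right) \left(-16\right) = \left(-96 - 13\right) \left(-16\right) = \left(-109\right) \left(-16\right) = 1744$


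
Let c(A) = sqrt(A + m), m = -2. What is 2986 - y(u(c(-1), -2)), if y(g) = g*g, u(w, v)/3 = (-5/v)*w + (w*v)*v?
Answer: 16507/4 ≈ 4126.8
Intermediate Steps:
c(A) = sqrt(-2 + A) (c(A) = sqrt(A - 2) = sqrt(-2 + A))
u(w, v) = -15*w/v + 3*w*v**2 (u(w, v) = 3*((-5/v)*w + (w*v)*v) = 3*(-5*w/v + (v*w)*v) = 3*(-5*w/v + w*v**2) = 3*(w*v**2 - 5*w/v) = -15*w/v + 3*w*v**2)
y(g) = g**2
2986 - y(u(c(-1), -2)) = 2986 - (3*sqrt(-2 - 1)*(-5 + (-2)**3)/(-2))**2 = 2986 - (3*sqrt(-3)*(-1/2)*(-5 - 8))**2 = 2986 - (3*(I*sqrt(3))*(-1/2)*(-13))**2 = 2986 - (39*I*sqrt(3)/2)**2 = 2986 - 1*(-4563/4) = 2986 + 4563/4 = 16507/4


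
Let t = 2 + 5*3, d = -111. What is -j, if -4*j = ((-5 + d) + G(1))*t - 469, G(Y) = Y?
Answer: -606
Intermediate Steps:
t = 17 (t = 2 + 15 = 17)
j = 606 (j = -(((-5 - 111) + 1)*17 - 469)/4 = -((-116 + 1)*17 - 469)/4 = -(-115*17 - 469)/4 = -(-1955 - 469)/4 = -1/4*(-2424) = 606)
-j = -1*606 = -606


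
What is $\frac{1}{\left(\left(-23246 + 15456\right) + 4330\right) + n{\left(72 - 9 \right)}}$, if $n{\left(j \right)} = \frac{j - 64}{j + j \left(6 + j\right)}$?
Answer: $- \frac{4410}{15258601} \approx -0.00028902$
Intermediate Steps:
$n{\left(j \right)} = \frac{-64 + j}{j + j \left(6 + j\right)}$
$\frac{1}{\left(\left(-23246 + 15456\right) + 4330\right) + n{\left(72 - 9 \right)}} = \frac{1}{\left(\left(-23246 + 15456\right) + 4330\right) + \frac{-64 + \left(72 - 9\right)}{\left(72 - 9\right) \left(7 + \left(72 - 9\right)\right)}} = \frac{1}{\left(-7790 + 4330\right) + \frac{-64 + 63}{63 \left(7 + 63\right)}} = \frac{1}{-3460 + \frac{1}{63} \cdot \frac{1}{70} \left(-1\right)} = \frac{1}{-3460 - \frac{1}{4410}} = \frac{1}{- \frac{15258601}{4410}} = - \frac{4410}{15258601}$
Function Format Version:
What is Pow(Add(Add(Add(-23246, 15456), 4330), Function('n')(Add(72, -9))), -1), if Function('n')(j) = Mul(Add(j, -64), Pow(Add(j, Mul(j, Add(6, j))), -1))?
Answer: Rational(-4410, 15258601) ≈ -0.00028902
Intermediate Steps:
Function('n')(j) = Mul(Pow(Add(j, Mul(j, Add(6, j))), -1), Add(-64, j)) (Function('n')(j) = Mul(Add(-64, j), Pow(Add(j, Mul(j, Add(6, j))), -1)) = Mul(Pow(Add(j, Mul(j, Add(6, j))), -1), Add(-64, j)))
Pow(Add(Add(Add(-23246, 15456), 4330), Function('n')(Add(72, -9))), -1) = Pow(Add(Add(Add(-23246, 15456), 4330), Mul(Pow(Add(72, -9), -1), Pow(Add(7, Add(72, -9)), -1), Add(-64, Add(72, -9)))), -1) = Pow(Add(Add(-7790, 4330), Mul(Pow(63, -1), Pow(Add(7, 63), -1), Add(-64, 63))), -1) = Pow(Add(-3460, Mul(Rational(1, 63), Pow(70, -1), -1)), -1) = Pow(Add(-3460, Mul(Rational(1, 63), Rational(1, 70), -1)), -1) = Pow(Add(-3460, Rational(-1, 4410)), -1) = Pow(Rational(-15258601, 4410), -1) = Rational(-4410, 15258601)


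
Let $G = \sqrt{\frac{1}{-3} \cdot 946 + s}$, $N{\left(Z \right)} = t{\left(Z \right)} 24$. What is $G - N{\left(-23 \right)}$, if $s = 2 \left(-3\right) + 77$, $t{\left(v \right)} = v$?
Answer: $552 + \frac{i \sqrt{2199}}{3} \approx 552.0 + 15.631 i$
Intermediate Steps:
$s = 71$ ($s = -6 + 77 = 71$)
$N{\left(Z \right)} = 24 Z$ ($N{\left(Z \right)} = Z 24 = 24 Z$)
$G = \frac{i \sqrt{2199}}{3}$ ($G = \sqrt{\frac{1}{-3} \cdot 946 + 71} = \sqrt{\left(- \frac{1}{3}\right) 946 + 71} = \sqrt{- \frac{946}{3} + 71} = \sqrt{- \frac{733}{3}} = \frac{i \sqrt{2199}}{3} \approx 15.631 i$)
$G - N{\left(-23 \right)} = \frac{i \sqrt{2199}}{3} - 24 \left(-23\right) = \frac{i \sqrt{2199}}{3} - -552 = \frac{i \sqrt{2199}}{3} + 552 = 552 + \frac{i \sqrt{2199}}{3}$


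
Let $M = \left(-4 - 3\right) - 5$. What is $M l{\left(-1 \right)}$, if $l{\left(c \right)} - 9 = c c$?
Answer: $-120$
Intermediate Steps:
$l{\left(c \right)} = 9 + c^{2}$ ($l{\left(c \right)} = 9 + c c = 9 + c^{2}$)
$M = -12$ ($M = -7 - 5 = -12$)
$M l{\left(-1 \right)} = - 12 \left(9 + \left(-1\right)^{2}\right) = - 12 \left(9 + 1\right) = \left(-12\right) 10 = -120$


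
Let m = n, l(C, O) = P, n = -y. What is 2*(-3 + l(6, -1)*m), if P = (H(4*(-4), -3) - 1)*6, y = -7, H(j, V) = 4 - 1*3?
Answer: -6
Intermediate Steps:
H(j, V) = 1 (H(j, V) = 4 - 3 = 1)
n = 7 (n = -1*(-7) = 7)
P = 0 (P = (1 - 1)*6 = 0*6 = 0)
l(C, O) = 0
m = 7
2*(-3 + l(6, -1)*m) = 2*(-3 + 0*7) = 2*(-3 + 0) = 2*(-3) = -6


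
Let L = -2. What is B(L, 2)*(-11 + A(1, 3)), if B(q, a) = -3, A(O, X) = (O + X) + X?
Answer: 12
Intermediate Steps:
A(O, X) = O + 2*X
B(L, 2)*(-11 + A(1, 3)) = -3*(-11 + (1 + 2*3)) = -3*(-11 + (1 + 6)) = -3*(-11 + 7) = -3*(-4) = 12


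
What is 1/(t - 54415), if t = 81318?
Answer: 1/26903 ≈ 3.7171e-5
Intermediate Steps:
1/(t - 54415) = 1/(81318 - 54415) = 1/26903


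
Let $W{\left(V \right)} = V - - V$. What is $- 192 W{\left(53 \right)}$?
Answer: $-20352$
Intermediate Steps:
$W{\left(V \right)} = 2 V$ ($W{\left(V \right)} = V + V = 2 V$)
$- 192 W{\left(53 \right)} = - 192 \cdot 2 \cdot 53 = \left(-192\right) 106 = -20352$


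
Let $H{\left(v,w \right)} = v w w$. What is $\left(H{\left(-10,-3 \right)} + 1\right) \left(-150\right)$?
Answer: $13350$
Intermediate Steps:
$H{\left(v,w \right)} = v w^{2}$
$\left(H{\left(-10,-3 \right)} + 1\right) \left(-150\right) = \left(- 10 \left(-3\right)^{2} + 1\right) \left(-150\right) = \left(\left(-10\right) 9 + 1\right) \left(-150\right) = \left(-90 + 1\right) \left(-150\right) = \left(-89\right) \left(-150\right) = 13350$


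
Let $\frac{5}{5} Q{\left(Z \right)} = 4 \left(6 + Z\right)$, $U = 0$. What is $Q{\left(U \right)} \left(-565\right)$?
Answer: $-13560$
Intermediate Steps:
$Q{\left(Z \right)} = 24 + 4 Z$ ($Q{\left(Z \right)} = 4 \left(6 + Z\right) = 24 + 4 Z$)
$Q{\left(U \right)} \left(-565\right) = \left(24 + 4 \cdot 0\right) \left(-565\right) = \left(24 + 0\right) \left(-565\right) = 24 \left(-565\right) = -13560$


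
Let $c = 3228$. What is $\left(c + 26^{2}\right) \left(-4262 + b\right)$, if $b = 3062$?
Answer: $-4684800$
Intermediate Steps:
$\left(c + 26^{2}\right) \left(-4262 + b\right) = \left(3228 + 26^{2}\right) \left(-4262 + 3062\right) = \left(3228 + 676\right) \left(-1200\right) = 3904 \left(-1200\right) = -4684800$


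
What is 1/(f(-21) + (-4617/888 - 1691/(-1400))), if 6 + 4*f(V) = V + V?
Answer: -25900/414179 ≈ -0.062533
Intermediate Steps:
f(V) = -3/2 + V/2 (f(V) = -3/2 + (V + V)/4 = -3/2 + (2*V)/4 = -3/2 + V/2)
1/(f(-21) + (-4617/888 - 1691/(-1400))) = 1/((-3/2 + (½)*(-21)) + (-4617/888 - 1691/(-1400))) = 1/((-3/2 - 21/2) + (-4617*1/888 - 1691*(-1/1400))) = 1/(-12 + (-1539/296 + 1691/1400)) = 1/(-12 - 103379/25900) = 1/(-414179/25900) = -25900/414179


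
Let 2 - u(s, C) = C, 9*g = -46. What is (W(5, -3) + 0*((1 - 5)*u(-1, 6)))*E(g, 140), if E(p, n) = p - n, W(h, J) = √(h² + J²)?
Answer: -1306*√34/9 ≈ -846.14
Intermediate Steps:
W(h, J) = √(J² + h²)
g = -46/9 (g = (⅑)*(-46) = -46/9 ≈ -5.1111)
u(s, C) = 2 - C
(W(5, -3) + 0*((1 - 5)*u(-1, 6)))*E(g, 140) = (√((-3)² + 5²) + 0*((1 - 5)*(2 - 1*6)))*(-46/9 - 1*140) = (√(9 + 25) + 0*(-4*(2 - 6)))*(-46/9 - 140) = (√34 + 0*(-4*(-4)))*(-1306/9) = (√34 + 0*16)*(-1306/9) = (√34 + 0)*(-1306/9) = √34*(-1306/9) = -1306*√34/9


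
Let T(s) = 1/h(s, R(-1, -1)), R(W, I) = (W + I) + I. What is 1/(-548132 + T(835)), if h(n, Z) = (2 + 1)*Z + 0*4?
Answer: -9/4933189 ≈ -1.8244e-6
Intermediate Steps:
R(W, I) = W + 2*I (R(W, I) = (I + W) + I = W + 2*I)
h(n, Z) = 3*Z (h(n, Z) = 3*Z + 0 = 3*Z)
T(s) = -⅑ (T(s) = 1/(3*(-1 + 2*(-1))) = 1/(3*(-1 - 2)) = 1/(3*(-3)) = 1/(-9) = -⅑)
1/(-548132 + T(835)) = 1/(-548132 - ⅑) = 1/(-4933189/9) = -9/4933189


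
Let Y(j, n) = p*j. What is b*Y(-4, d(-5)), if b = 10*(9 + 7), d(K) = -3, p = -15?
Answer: 9600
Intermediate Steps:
Y(j, n) = -15*j
b = 160 (b = 10*16 = 160)
b*Y(-4, d(-5)) = 160*(-15*(-4)) = 160*60 = 9600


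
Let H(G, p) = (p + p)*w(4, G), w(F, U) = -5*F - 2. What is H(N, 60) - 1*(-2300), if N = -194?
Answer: -340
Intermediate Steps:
w(F, U) = -2 - 5*F
H(G, p) = -44*p (H(G, p) = (p + p)*(-2 - 5*4) = (2*p)*(-2 - 20) = (2*p)*(-22) = -44*p)
H(N, 60) - 1*(-2300) = -44*60 - 1*(-2300) = -2640 + 2300 = -340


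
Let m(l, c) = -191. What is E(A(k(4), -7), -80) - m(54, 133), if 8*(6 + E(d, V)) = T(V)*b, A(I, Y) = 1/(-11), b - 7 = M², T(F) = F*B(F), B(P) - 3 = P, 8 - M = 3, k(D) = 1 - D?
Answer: 24825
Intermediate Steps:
M = 5 (M = 8 - 1*3 = 8 - 3 = 5)
B(P) = 3 + P
T(F) = F*(3 + F)
b = 32 (b = 7 + 5² = 7 + 25 = 32)
A(I, Y) = -1/11
E(d, V) = -6 + 4*V*(3 + V) (E(d, V) = -6 + ((V*(3 + V))*32)/8 = -6 + (32*V*(3 + V))/8 = -6 + 4*V*(3 + V))
E(A(k(4), -7), -80) - m(54, 133) = (-6 + 4*(-80)*(3 - 80)) - 1*(-191) = (-6 + 4*(-80)*(-77)) + 191 = (-6 + 24640) + 191 = 24634 + 191 = 24825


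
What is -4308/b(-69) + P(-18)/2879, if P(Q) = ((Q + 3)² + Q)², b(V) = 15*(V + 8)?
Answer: 17203189/878095 ≈ 19.591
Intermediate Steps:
b(V) = 120 + 15*V (b(V) = 15*(8 + V) = 120 + 15*V)
P(Q) = (Q + (3 + Q)²)² (P(Q) = ((3 + Q)² + Q)² = (Q + (3 + Q)²)²)
-4308/b(-69) + P(-18)/2879 = -4308/(120 + 15*(-69)) + (-18 + (3 - 18)²)²/2879 = -4308/(120 - 1035) + (-18 + (-15)²)²*(1/2879) = -4308/(-915) + (-18 + 225)²*(1/2879) = -4308*(-1/915) + 207²*(1/2879) = 1436/305 + 42849*(1/2879) = 1436/305 + 42849/2879 = 17203189/878095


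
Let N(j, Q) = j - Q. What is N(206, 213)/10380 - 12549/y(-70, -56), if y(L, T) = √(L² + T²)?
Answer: -7/10380 - 12549*√41/574 ≈ -139.99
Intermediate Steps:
N(206, 213)/10380 - 12549/y(-70, -56) = (206 - 1*213)/10380 - 12549/√((-70)² + (-56)²) = (206 - 213)*(1/10380) - 12549/√(4900 + 3136) = -7*1/10380 - 12549*√41/574 = -7/10380 - 12549*√41/574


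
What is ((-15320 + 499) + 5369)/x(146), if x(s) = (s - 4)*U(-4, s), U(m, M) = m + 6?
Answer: -2363/71 ≈ -33.282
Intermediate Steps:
U(m, M) = 6 + m
x(s) = -8 + 2*s (x(s) = (s - 4)*(6 - 4) = (-4 + s)*2 = -8 + 2*s)
((-15320 + 499) + 5369)/x(146) = ((-15320 + 499) + 5369)/(-8 + 2*146) = (-14821 + 5369)/(-8 + 292) = -9452/284 = -9452*1/284 = -2363/71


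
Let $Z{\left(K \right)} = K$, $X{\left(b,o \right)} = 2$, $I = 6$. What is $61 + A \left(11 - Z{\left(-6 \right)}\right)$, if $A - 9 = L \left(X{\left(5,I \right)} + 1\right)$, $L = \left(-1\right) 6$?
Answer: $-92$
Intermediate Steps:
$L = -6$
$A = -9$ ($A = 9 - 6 \left(2 + 1\right) = 9 - 18 = -9$)
$61 + A \left(11 - Z{\left(-6 \right)}\right) = 61 - 9 \left(11 - -6\right) = 61 - 9 \left(11 + 6\right) = 61 - 153 = -92$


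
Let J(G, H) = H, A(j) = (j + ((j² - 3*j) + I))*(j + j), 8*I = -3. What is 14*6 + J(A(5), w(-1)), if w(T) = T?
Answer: 83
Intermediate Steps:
I = -3/8 (I = (⅛)*(-3) = -3/8 ≈ -0.37500)
A(j) = 2*j*(-3/8 + j² - 2*j) (A(j) = (j + ((j² - 3*j) - 3/8))*(j + j) = (j + (-3/8 + j² - 3*j))*(2*j) = (-3/8 + j² - 2*j)*(2*j) = 2*j*(-3/8 + j² - 2*j))
14*6 + J(A(5), w(-1)) = 14*6 - 1 = 84 - 1 = 83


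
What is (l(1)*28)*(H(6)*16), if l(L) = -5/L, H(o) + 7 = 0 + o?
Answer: 2240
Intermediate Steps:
H(o) = -7 + o (H(o) = -7 + (0 + o) = -7 + o)
(l(1)*28)*(H(6)*16) = (-5/1*28)*((-7 + 6)*16) = (-5*1*28)*(-1*16) = -5*28*(-16) = -140*(-16) = 2240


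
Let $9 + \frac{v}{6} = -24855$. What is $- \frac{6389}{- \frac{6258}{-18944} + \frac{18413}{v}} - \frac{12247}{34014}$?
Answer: $- \frac{129681462182581}{4199878650} \approx -30877.0$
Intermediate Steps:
$v = -149184$ ($v = -54 + 6 \left(-24855\right) = -54 - 149130 = -149184$)
$- \frac{6389}{- \frac{6258}{-18944} + \frac{18413}{v}} - \frac{12247}{34014} = - \frac{6389}{- \frac{6258}{-18944} + \frac{18413}{-149184}} - \frac{12247}{34014} = - \frac{6389}{\left(-6258\right) \left(- \frac{1}{18944}\right) + 18413 \left(- \frac{1}{149184}\right)} - \frac{12247}{34014} = - \frac{6389}{\frac{3129}{9472} - \frac{18413}{149184}} - \frac{12247}{34014} = - \frac{6389}{\frac{123475}{596736}} - \frac{12247}{34014} = \left(-6389\right) \frac{596736}{123475} - \frac{12247}{34014} = - \frac{3812546304}{123475} - \frac{12247}{34014} = - \frac{129681462182581}{4199878650}$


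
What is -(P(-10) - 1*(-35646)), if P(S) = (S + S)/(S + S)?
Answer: -35647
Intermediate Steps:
P(S) = 1 (P(S) = (2*S)/((2*S)) = (2*S)*(1/(2*S)) = 1)
-(P(-10) - 1*(-35646)) = -(1 - 1*(-35646)) = -(1 + 35646) = -1*35647 = -35647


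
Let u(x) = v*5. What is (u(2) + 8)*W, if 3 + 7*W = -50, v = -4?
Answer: 636/7 ≈ 90.857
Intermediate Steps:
u(x) = -20 (u(x) = -4*5 = -20)
W = -53/7 (W = -3/7 + (⅐)*(-50) = -3/7 - 50/7 = -53/7 ≈ -7.5714)
(u(2) + 8)*W = (-20 + 8)*(-53/7) = -12*(-53/7) = 636/7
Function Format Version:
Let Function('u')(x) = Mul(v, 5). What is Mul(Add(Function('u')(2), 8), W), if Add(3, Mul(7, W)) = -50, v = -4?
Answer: Rational(636, 7) ≈ 90.857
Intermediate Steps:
Function('u')(x) = -20 (Function('u')(x) = Mul(-4, 5) = -20)
W = Rational(-53, 7) (W = Add(Rational(-3, 7), Mul(Rational(1, 7), -50)) = Add(Rational(-3, 7), Rational(-50, 7)) = Rational(-53, 7) ≈ -7.5714)
Mul(Add(Function('u')(2), 8), W) = Mul(Add(-20, 8), Rational(-53, 7)) = Mul(-12, Rational(-53, 7)) = Rational(636, 7)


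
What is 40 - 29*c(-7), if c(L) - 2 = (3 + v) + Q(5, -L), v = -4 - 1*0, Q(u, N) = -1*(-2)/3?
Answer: -25/3 ≈ -8.3333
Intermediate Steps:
Q(u, N) = ⅔ (Q(u, N) = 2*(⅓) = ⅔)
v = -4 (v = -4 + 0 = -4)
c(L) = 5/3 (c(L) = 2 + ((3 - 4) + ⅔) = 2 + (-1 + ⅔) = 2 - ⅓ = 5/3)
40 - 29*c(-7) = 40 - 29*5/3 = 40 - 145/3 = -25/3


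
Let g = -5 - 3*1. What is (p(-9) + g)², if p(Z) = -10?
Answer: 324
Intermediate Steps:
g = -8 (g = -5 - 3 = -8)
(p(-9) + g)² = (-10 - 8)² = (-18)² = 324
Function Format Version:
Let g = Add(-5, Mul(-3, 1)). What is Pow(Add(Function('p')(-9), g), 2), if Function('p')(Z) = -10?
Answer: 324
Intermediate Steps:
g = -8 (g = Add(-5, -3) = -8)
Pow(Add(Function('p')(-9), g), 2) = Pow(Add(-10, -8), 2) = Pow(-18, 2) = 324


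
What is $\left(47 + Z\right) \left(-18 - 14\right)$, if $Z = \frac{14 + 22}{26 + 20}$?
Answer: $- \frac{35168}{23} \approx -1529.0$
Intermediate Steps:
$Z = \frac{18}{23}$ ($Z = \frac{36}{46} = 36 \cdot \frac{1}{46} = \frac{18}{23} \approx 0.78261$)
$\left(47 + Z\right) \left(-18 - 14\right) = \left(47 + \frac{18}{23}\right) \left(-18 - 14\right) = \frac{1099}{23} \left(-32\right) = - \frac{35168}{23}$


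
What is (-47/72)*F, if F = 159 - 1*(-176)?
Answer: -15745/72 ≈ -218.68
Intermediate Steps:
F = 335 (F = 159 + 176 = 335)
(-47/72)*F = -47/72*335 = -15745/72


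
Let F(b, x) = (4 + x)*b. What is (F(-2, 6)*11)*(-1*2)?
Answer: 440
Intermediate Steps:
F(b, x) = b*(4 + x)
(F(-2, 6)*11)*(-1*2) = (-2*(4 + 6)*11)*(-1*2) = (-2*10*11)*(-2) = -20*11*(-2) = -220*(-2) = 440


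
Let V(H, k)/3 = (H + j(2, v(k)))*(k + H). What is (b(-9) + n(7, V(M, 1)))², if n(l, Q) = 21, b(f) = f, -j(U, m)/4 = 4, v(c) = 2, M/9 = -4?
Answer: 144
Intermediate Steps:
M = -36 (M = 9*(-4) = -36)
j(U, m) = -16 (j(U, m) = -4*4 = -16)
V(H, k) = 3*(-16 + H)*(H + k) (V(H, k) = 3*((H - 16)*(k + H)) = 3*((-16 + H)*(H + k)) = 3*(-16 + H)*(H + k))
(b(-9) + n(7, V(M, 1)))² = (-9 + 21)² = 12² = 144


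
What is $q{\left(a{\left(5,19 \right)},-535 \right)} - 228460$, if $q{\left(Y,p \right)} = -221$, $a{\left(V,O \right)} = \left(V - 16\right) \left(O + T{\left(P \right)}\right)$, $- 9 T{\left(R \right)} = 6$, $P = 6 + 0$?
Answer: $-228681$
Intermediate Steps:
$P = 6$
$T{\left(R \right)} = - \frac{2}{3}$ ($T{\left(R \right)} = \left(- \frac{1}{9}\right) 6 = - \frac{2}{3}$)
$a{\left(V,O \right)} = \left(-16 + V\right) \left(- \frac{2}{3} + O\right)$ ($a{\left(V,O \right)} = \left(V - 16\right) \left(O - \frac{2}{3}\right) = \left(-16 + V\right) \left(- \frac{2}{3} + O\right)$)
$q{\left(a{\left(5,19 \right)},-535 \right)} - 228460 = -221 - 228460 = -228681$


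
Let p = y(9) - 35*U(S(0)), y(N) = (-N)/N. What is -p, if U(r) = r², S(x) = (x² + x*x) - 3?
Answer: 316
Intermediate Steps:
y(N) = -1
S(x) = -3 + 2*x² (S(x) = (x² + x²) - 3 = 2*x² - 3 = -3 + 2*x²)
p = -316 (p = -1 - 35*(-3 + 2*0²)² = -1 - 35*(-3 + 2*0)² = -1 - 35*(-3 + 0)² = -1 - 35*(-3)² = -1 - 35*9 = -1 - 315 = -316)
-p = -1*(-316) = 316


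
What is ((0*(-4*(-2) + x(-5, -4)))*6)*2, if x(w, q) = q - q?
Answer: 0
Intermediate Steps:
x(w, q) = 0
((0*(-4*(-2) + x(-5, -4)))*6)*2 = ((0*(-4*(-2) + 0))*6)*2 = ((0*(8 + 0))*6)*2 = ((0*8)*6)*2 = (0*6)*2 = 0*2 = 0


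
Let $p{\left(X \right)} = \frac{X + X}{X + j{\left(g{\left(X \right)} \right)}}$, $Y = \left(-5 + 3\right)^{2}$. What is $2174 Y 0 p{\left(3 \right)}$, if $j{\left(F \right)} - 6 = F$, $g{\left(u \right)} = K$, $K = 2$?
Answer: $0$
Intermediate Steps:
$g{\left(u \right)} = 2$
$j{\left(F \right)} = 6 + F$
$Y = 4$ ($Y = \left(-2\right)^{2} = 4$)
$p{\left(X \right)} = \frac{2 X}{8 + X}$ ($p{\left(X \right)} = \frac{X + X}{X + \left(6 + 2\right)} = \frac{2 X}{X + 8} = \frac{2 X}{8 + X}$)
$2174 Y 0 p{\left(3 \right)} = 2174 \cdot 4 \cdot 0 \cdot 2 \cdot 3 \frac{1}{8 + 3} = 2174 \cdot 0 \cdot 2 \cdot 3 \cdot \frac{1}{11} = 2174 \cdot 0 \cdot \frac{6}{11} = 2174 \cdot 0 = 0$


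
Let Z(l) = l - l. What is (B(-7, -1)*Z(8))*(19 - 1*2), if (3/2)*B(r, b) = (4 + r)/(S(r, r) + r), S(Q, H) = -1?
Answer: 0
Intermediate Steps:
Z(l) = 0
B(r, b) = 2*(4 + r)/(3*(-1 + r)) (B(r, b) = 2*((4 + r)/(-1 + r))/3 = 2*(4 + r)/(3*(-1 + r)))
(B(-7, -1)*Z(8))*(19 - 1*2) = ((2*(4 - 7)/(3*(-1 - 7)))*0)*(19 - 1*2) = (((⅔)*(-3)/(-8))*0)*(19 - 2) = (((⅔)*(-⅛)*(-3))*0)*17 = ((¼)*0)*17 = 0*17 = 0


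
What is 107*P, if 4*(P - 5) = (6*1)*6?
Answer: 1498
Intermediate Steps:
P = 14 (P = 5 + ((6*1)*6)/4 = 5 + (6*6)/4 = 5 + (¼)*36 = 5 + 9 = 14)
107*P = 107*14 = 1498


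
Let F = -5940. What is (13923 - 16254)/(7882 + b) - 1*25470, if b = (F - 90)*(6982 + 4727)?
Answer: -1798115470029/70597388 ≈ -25470.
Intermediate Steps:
b = -70605270 (b = (-5940 - 90)*(6982 + 4727) = -6030*11709 = -70605270)
(13923 - 16254)/(7882 + b) - 1*25470 = (13923 - 16254)/(7882 - 70605270) - 1*25470 = -2331/(-70597388) - 25470 = -2331*(-1/70597388) - 25470 = 2331/70597388 - 25470 = -1798115470029/70597388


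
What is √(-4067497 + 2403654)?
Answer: I*√1663843 ≈ 1289.9*I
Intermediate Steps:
√(-4067497 + 2403654) = √(-1663843) = I*√1663843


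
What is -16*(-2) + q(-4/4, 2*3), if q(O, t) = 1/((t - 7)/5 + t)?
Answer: 933/29 ≈ 32.172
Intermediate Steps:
q(O, t) = 1/(-7/5 + 6*t/5) (q(O, t) = 1/((-7 + t)*(1/5) + t) = 1/((-7/5 + t/5) + t) = 1/(-7/5 + 6*t/5))
-16*(-2) + q(-4/4, 2*3) = -16*(-2) + 5/(-7 + 6*(2*3)) = 32 + 5/(-7 + 6*6) = 32 + 5/(-7 + 36) = 32 + 5/29 = 933/29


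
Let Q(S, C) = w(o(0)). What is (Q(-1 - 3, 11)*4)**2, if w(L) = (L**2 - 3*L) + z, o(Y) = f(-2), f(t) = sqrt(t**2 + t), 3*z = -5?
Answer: 2608/9 - 32*sqrt(2) ≈ 244.52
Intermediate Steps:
z = -5/3 (z = (1/3)*(-5) = -5/3 ≈ -1.6667)
f(t) = sqrt(t + t**2)
o(Y) = sqrt(2) (o(Y) = sqrt(-2*(1 - 2)) = sqrt(-2*(-1)) = sqrt(2))
w(L) = -5/3 + L**2 - 3*L (w(L) = (L**2 - 3*L) - 5/3 = -5/3 + L**2 - 3*L)
Q(S, C) = 1/3 - 3*sqrt(2) (Q(S, C) = -5/3 + (sqrt(2))**2 - 3*sqrt(2) = -5/3 + 2 - 3*sqrt(2) = 1/3 - 3*sqrt(2))
(Q(-1 - 3, 11)*4)**2 = ((1/3 - 3*sqrt(2))*4)**2 = (4/3 - 12*sqrt(2))**2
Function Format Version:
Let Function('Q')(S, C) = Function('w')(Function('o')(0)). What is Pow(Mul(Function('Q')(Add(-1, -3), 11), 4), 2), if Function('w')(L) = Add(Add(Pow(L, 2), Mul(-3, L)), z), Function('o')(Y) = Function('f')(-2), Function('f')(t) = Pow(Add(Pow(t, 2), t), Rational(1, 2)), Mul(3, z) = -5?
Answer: Add(Rational(2608, 9), Mul(-32, Pow(2, Rational(1, 2)))) ≈ 244.52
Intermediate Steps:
z = Rational(-5, 3) (z = Mul(Rational(1, 3), -5) = Rational(-5, 3) ≈ -1.6667)
Function('f')(t) = Pow(Add(t, Pow(t, 2)), Rational(1, 2))
Function('o')(Y) = Pow(2, Rational(1, 2)) (Function('o')(Y) = Pow(Mul(-2, Add(1, -2)), Rational(1, 2)) = Pow(Mul(-2, -1), Rational(1, 2)) = Pow(2, Rational(1, 2)))
Function('w')(L) = Add(Rational(-5, 3), Pow(L, 2), Mul(-3, L)) (Function('w')(L) = Add(Add(Pow(L, 2), Mul(-3, L)), Rational(-5, 3)) = Add(Rational(-5, 3), Pow(L, 2), Mul(-3, L)))
Function('Q')(S, C) = Add(Rational(1, 3), Mul(-3, Pow(2, Rational(1, 2)))) (Function('Q')(S, C) = Add(Rational(-5, 3), Pow(Pow(2, Rational(1, 2)), 2), Mul(-3, Pow(2, Rational(1, 2)))) = Add(Rational(-5, 3), 2, Mul(-3, Pow(2, Rational(1, 2)))) = Add(Rational(1, 3), Mul(-3, Pow(2, Rational(1, 2)))))
Pow(Mul(Function('Q')(Add(-1, -3), 11), 4), 2) = Pow(Mul(Add(Rational(1, 3), Mul(-3, Pow(2, Rational(1, 2)))), 4), 2) = Pow(Add(Rational(4, 3), Mul(-12, Pow(2, Rational(1, 2)))), 2)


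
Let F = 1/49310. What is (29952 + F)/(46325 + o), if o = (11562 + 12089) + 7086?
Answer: 1476933121/3799927220 ≈ 0.38867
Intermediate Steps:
o = 30737 (o = 23651 + 7086 = 30737)
F = 1/49310 ≈ 2.0280e-5
(29952 + F)/(46325 + o) = (29952 + 1/49310)/(46325 + 30737) = (1476933121/49310)/77062 = (1476933121/49310)*(1/77062) = 1476933121/3799927220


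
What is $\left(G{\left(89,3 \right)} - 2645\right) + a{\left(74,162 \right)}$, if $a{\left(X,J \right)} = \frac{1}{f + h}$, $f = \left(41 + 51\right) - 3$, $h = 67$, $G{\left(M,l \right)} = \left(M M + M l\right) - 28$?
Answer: $\frac{860341}{156} \approx 5515.0$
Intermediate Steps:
$G{\left(M,l \right)} = -28 + M^{2} + M l$ ($G{\left(M,l \right)} = \left(M^{2} + M l\right) - 28 = -28 + M^{2} + M l$)
$f = 89$ ($f = 92 - 3 = 89$)
$a{\left(X,J \right)} = \frac{1}{156}$ ($a{\left(X,J \right)} = \frac{1}{89 + 67} = \frac{1}{156}$)
$\left(G{\left(89,3 \right)} - 2645\right) + a{\left(74,162 \right)} = \left(\left(-28 + 89^{2} + 89 \cdot 3\right) - 2645\right) + \frac{1}{156} = \left(\left(-28 + 7921 + 267\right) - 2645\right) + \frac{1}{156} = \left(8160 - 2645\right) + \frac{1}{156} = 5515 + \frac{1}{156} = \frac{860341}{156}$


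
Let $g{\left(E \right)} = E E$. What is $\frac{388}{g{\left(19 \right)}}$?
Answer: $\frac{388}{361} \approx 1.0748$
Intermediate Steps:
$g{\left(E \right)} = E^{2}$
$\frac{388}{g{\left(19 \right)}} = \frac{388}{19^{2}} = \frac{388}{361}$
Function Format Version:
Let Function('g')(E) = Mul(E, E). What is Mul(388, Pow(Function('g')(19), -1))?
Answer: Rational(388, 361) ≈ 1.0748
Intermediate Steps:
Function('g')(E) = Pow(E, 2)
Mul(388, Pow(Function('g')(19), -1)) = Mul(388, Pow(Pow(19, 2), -1)) = Mul(388, Pow(361, -1)) = Mul(388, Rational(1, 361)) = Rational(388, 361)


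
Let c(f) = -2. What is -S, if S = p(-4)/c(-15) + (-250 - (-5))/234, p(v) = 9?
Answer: 649/117 ≈ 5.5470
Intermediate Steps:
S = -649/117 (S = 9/(-2) + (-250 - (-5))/234 = 9*(-1/2) + (-250 - 1*(-5))*(1/234) = -9/2 + (-250 + 5)*(1/234) = -9/2 - 245*1/234 = -9/2 - 245/234 = -649/117 ≈ -5.5470)
-S = -1*(-649/117) = 649/117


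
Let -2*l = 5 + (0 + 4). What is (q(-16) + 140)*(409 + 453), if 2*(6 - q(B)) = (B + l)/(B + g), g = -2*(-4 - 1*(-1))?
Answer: 2499369/20 ≈ 1.2497e+5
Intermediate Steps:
l = -9/2 (l = -(5 + (0 + 4))/2 = -(5 + 4)/2 = -½*9 = -9/2 ≈ -4.5000)
g = 6 (g = -2*(-4 + 1) = -2*(-3) = 6)
q(B) = 6 - (-9/2 + B)/(2*(6 + B)) (q(B) = 6 - (B - 9/2)/(2*(B + 6)) = 6 - (-9/2 + B)/(2*(6 + B)))
(q(-16) + 140)*(409 + 453) = ((153 + 22*(-16))/(4*(6 - 16)) + 140)*(409 + 453) = ((¼)*(153 - 352)/(-10) + 140)*862 = ((¼)*(-⅒)*(-199) + 140)*862 = (199/40 + 140)*862 = (5799/40)*862 = 2499369/20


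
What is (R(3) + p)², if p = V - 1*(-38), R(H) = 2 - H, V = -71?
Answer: 1156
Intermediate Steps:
p = -33 (p = -71 - 1*(-38) = -71 + 38 = -33)
(R(3) + p)² = ((2 - 1*3) - 33)² = ((2 - 3) - 33)² = (-1 - 33)² = (-34)² = 1156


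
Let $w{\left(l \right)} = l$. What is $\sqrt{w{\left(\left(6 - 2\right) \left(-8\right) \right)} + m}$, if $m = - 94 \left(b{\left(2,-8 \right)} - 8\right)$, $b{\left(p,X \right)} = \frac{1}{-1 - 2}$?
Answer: $\frac{7 \sqrt{138}}{3} \approx 27.41$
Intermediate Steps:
$b{\left(p,X \right)} = - \frac{1}{3}$ ($b{\left(p,X \right)} = \frac{1}{-3} = - \frac{1}{3}$)
$m = \frac{2350}{3}$ ($m = - 94 \left(- \frac{1}{3} - 8\right) = \left(-94\right) \left(- \frac{25}{3}\right) = \frac{2350}{3} \approx 783.33$)
$\sqrt{w{\left(\left(6 - 2\right) \left(-8\right) \right)} + m} = \sqrt{\left(6 - 2\right) \left(-8\right) + \frac{2350}{3}} = \sqrt{4 \left(-8\right) + \frac{2350}{3}} = \sqrt{-32 + \frac{2350}{3}} = \sqrt{\frac{2254}{3}} = \frac{7 \sqrt{138}}{3}$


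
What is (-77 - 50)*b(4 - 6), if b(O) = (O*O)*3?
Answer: -1524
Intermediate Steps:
b(O) = 3*O**2 (b(O) = O**2*3 = 3*O**2)
(-77 - 50)*b(4 - 6) = (-77 - 50)*(3*(4 - 6)**2) = -381*(-2)**2 = -381*4 = -127*12 = -1524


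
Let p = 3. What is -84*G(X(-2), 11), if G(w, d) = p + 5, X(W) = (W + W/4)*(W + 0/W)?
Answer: -672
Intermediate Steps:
X(W) = 5*W²/4 (X(W) = (W + W*(¼))*(W + 0) = (W + W/4)*W = (5*W/4)*W = 5*W²/4)
G(w, d) = 8 (G(w, d) = 3 + 5 = 8)
-84*G(X(-2), 11) = -84*8 = -672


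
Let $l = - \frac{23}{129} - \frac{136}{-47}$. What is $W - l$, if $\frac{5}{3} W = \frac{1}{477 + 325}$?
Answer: $- \frac{65998441}{24312630} \approx -2.7146$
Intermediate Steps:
$l = \frac{16463}{6063}$ ($l = \left(-23\right) \frac{1}{129} - - \frac{136}{47} = - \frac{23}{129} + \frac{136}{47} = \frac{16463}{6063} \approx 2.7153$)
$W = \frac{3}{4010}$ ($W = \frac{3}{5 \left(477 + 325\right)} = \frac{3}{5 \cdot 802} = \frac{3}{5} \cdot \frac{1}{802} = \frac{3}{4010} \approx 0.00074813$)
$W - l = \frac{3}{4010} - \frac{16463}{6063} = - \frac{65998441}{24312630}$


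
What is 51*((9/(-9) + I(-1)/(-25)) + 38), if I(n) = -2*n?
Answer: 47073/25 ≈ 1882.9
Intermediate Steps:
51*((9/(-9) + I(-1)/(-25)) + 38) = 51*((9/(-9) - 2*(-1)/(-25)) + 38) = 51*((9*(-⅑) + 2*(-1/25)) + 38) = 51*((-1 - 2/25) + 38) = 51*(-27/25 + 38) = 51*(923/25) = 47073/25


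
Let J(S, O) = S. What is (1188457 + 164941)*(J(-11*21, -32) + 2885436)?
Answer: 3904830676590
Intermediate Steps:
(1188457 + 164941)*(J(-11*21, -32) + 2885436) = (1188457 + 164941)*(-11*21 + 2885436) = 1353398*(-231 + 2885436) = 1353398*2885205 = 3904830676590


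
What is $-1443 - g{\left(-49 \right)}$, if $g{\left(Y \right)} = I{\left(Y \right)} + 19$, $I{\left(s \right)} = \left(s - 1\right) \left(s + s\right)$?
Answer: $-6362$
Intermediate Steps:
$I{\left(s \right)} = 2 s \left(-1 + s\right)$ ($I{\left(s \right)} = \left(-1 + s\right) 2 s = 2 s \left(-1 + s\right)$)
$g{\left(Y \right)} = 19 + 2 Y \left(-1 + Y\right)$ ($g{\left(Y \right)} = 2 Y \left(-1 + Y\right) + 19 = 19 + 2 Y \left(-1 + Y\right)$)
$-1443 - g{\left(-49 \right)} = -1443 - \left(19 + 2 \left(-49\right) \left(-1 - 49\right)\right) = -1443 - \left(19 + 2 \left(-49\right) \left(-50\right)\right) = -1443 - \left(19 + 4900\right) = -1443 - 4919 = -6362$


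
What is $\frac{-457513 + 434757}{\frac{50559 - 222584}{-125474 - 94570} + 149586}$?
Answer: $- \frac{5007321264}{32915673809} \approx -0.15213$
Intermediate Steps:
$\frac{-457513 + 434757}{\frac{50559 - 222584}{-125474 - 94570} + 149586} = - \frac{22756}{- \frac{172025}{-220044} + 149586} = - \frac{22756}{\left(-172025\right) \left(- \frac{1}{220044}\right) + 149586} = - \frac{22756}{\frac{172025}{220044} + 149586} = - \frac{22756}{\frac{32915673809}{220044}} = \left(-22756\right) \frac{220044}{32915673809} = - \frac{5007321264}{32915673809}$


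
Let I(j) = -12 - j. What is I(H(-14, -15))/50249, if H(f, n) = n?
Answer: 3/50249 ≈ 5.9703e-5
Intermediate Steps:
I(H(-14, -15))/50249 = (-12 - 1*(-15))/50249 = (-12 + 15)*(1/50249) = 3*(1/50249) = 3/50249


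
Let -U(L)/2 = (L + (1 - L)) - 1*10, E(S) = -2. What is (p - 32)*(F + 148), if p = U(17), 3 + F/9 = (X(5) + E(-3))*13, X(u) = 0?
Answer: 1582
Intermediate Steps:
U(L) = 18 (U(L) = -2*((L + (1 - L)) - 1*10) = -2*(1 - 10) = -2*(-9) = 18)
F = -261 (F = -27 + 9*((0 - 2)*13) = -27 + 9*(-2*13) = -27 + 9*(-26) = -27 - 234 = -261)
p = 18
(p - 32)*(F + 148) = (18 - 32)*(-261 + 148) = -14*(-113) = 1582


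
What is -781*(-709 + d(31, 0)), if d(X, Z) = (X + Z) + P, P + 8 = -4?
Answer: 538890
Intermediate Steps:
P = -12 (P = -8 - 4 = -12)
d(X, Z) = -12 + X + Z (d(X, Z) = (X + Z) - 12 = -12 + X + Z)
-781*(-709 + d(31, 0)) = -781*(-709 + (-12 + 31 + 0)) = -781*(-709 + 19) = -781*(-690) = 538890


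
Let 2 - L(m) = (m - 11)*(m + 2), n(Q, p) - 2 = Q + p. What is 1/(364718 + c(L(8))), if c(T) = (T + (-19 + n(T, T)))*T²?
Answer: 1/445614 ≈ 2.2441e-6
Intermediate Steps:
n(Q, p) = 2 + Q + p (n(Q, p) = 2 + (Q + p) = 2 + Q + p)
L(m) = 2 - (-11 + m)*(2 + m) (L(m) = 2 - (m - 11)*(m + 2) = 2 - (-11 + m)*(2 + m))
c(T) = T²*(-17 + 3*T) (c(T) = (T + (-19 + (2 + T + T)))*T² = (T + (-19 + (2 + 2*T)))*T² = (T + (-17 + 2*T))*T² = (-17 + 3*T)*T² = T²*(-17 + 3*T))
1/(364718 + c(L(8))) = 1/(364718 + (24 - 1*8² + 9*8)²*(-17 + 3*(24 - 1*8² + 9*8))) = 1/(364718 + (24 - 1*64 + 72)²*(-17 + 3*(24 - 1*64 + 72))) = 1/(364718 + (24 - 64 + 72)²*(-17 + 3*(24 - 64 + 72))) = 1/(364718 + 32²*(-17 + 3*32)) = 1/(364718 + 1024*(-17 + 96)) = 1/(364718 + 1024*79) = 1/(364718 + 80896) = 1/445614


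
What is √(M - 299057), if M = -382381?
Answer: I*√681438 ≈ 825.49*I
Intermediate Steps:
√(M - 299057) = √(-382381 - 299057) = √(-681438) = I*√681438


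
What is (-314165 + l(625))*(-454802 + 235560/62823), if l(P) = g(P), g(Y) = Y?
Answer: 2986133062993480/20941 ≈ 1.4260e+11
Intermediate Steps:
l(P) = P
(-314165 + l(625))*(-454802 + 235560/62823) = (-314165 + 625)*(-454802 + 235560/62823) = -313540*(-454802 + 235560*(1/62823)) = -313540*(-454802 + 78520/20941) = -313540*(-9523930162/20941) = 2986133062993480/20941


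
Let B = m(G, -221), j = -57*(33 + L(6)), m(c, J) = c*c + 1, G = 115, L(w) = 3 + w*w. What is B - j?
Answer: 17330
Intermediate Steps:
L(w) = 3 + w²
m(c, J) = 1 + c² (m(c, J) = c² + 1 = 1 + c²)
j = -4104 (j = -57*(33 + (3 + 6²)) = -57*(33 + (3 + 36)) = -57*(33 + 39) = -57*72 = -4104)
B = 13226 (B = 1 + 115² = 1 + 13225 = 13226)
B - j = 13226 - 1*(-4104) = 13226 + 4104 = 17330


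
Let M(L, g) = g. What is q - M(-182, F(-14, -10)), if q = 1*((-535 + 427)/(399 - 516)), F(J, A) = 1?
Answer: -1/13 ≈ -0.076923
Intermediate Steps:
q = 12/13 (q = 1*(-108/(-117)) = 1*(-108*(-1/117)) = 1*(12/13) = 12/13 ≈ 0.92308)
q - M(-182, F(-14, -10)) = 12/13 - 1*1 = 12/13 - 1 = -1/13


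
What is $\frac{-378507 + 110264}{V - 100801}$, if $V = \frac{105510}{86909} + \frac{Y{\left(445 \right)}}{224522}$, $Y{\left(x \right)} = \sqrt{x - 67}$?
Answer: $\frac{5147606278165075091359535781746}{1934356576331018569379614882733} + \frac{682351364667922523589 \sqrt{42}}{1934356576331018569379614882733} \approx 2.6611$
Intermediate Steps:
$Y{\left(x \right)} = \sqrt{-67 + x}$
$V = \frac{105510}{86909} + \frac{3 \sqrt{42}}{224522}$ ($V = \frac{105510}{86909} + \frac{\sqrt{-67 + 445}}{224522} = 105510 \cdot \frac{1}{86909} + \sqrt{378} \cdot \frac{1}{224522} = \frac{105510}{86909} + 3 \sqrt{42} \cdot \frac{1}{224522} = \frac{105510}{86909} + \frac{3 \sqrt{42}}{224522} \approx 1.2141$)
$\frac{-378507 + 110264}{V - 100801} = \frac{-378507 + 110264}{\left(\frac{105510}{86909} + \frac{3 \sqrt{42}}{224522}\right) - 100801} = - \frac{268243}{- \frac{8760408599}{86909} + \frac{3 \sqrt{42}}{224522}}$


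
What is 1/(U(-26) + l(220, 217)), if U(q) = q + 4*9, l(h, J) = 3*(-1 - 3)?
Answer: -1/2 ≈ -0.50000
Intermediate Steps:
l(h, J) = -12 (l(h, J) = 3*(-4) = -12)
U(q) = 36 + q (U(q) = q + 36 = 36 + q)
1/(U(-26) + l(220, 217)) = 1/((36 - 26) - 12) = 1/(10 - 12) = 1/(-2) = -1/2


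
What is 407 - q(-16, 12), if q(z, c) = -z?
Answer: 391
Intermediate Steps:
407 - q(-16, 12) = 407 - (-1)*(-16) = 407 - 1*16 = 407 - 16 = 391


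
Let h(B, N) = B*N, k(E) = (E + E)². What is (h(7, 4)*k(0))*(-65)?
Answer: 0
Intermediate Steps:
k(E) = 4*E² (k(E) = (2*E)² = 4*E²)
(h(7, 4)*k(0))*(-65) = ((7*4)*(4*0²))*(-65) = (28*(4*0))*(-65) = (28*0)*(-65) = 0*(-65) = 0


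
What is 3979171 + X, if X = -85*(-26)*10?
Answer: 4001271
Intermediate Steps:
X = 22100 (X = 2210*10 = 22100)
3979171 + X = 3979171 + 22100 = 4001271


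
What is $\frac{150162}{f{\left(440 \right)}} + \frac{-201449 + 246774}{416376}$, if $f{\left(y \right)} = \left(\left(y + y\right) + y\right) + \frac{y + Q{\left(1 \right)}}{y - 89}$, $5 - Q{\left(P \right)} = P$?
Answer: $\frac{1830574372951}{16091683272} \approx 113.76$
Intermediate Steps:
$Q{\left(P \right)} = 5 - P$
$f{\left(y \right)} = 3 y + \frac{4 + y}{-89 + y}$ ($f{\left(y \right)} = \left(\left(y + y\right) + y\right) + \frac{y + \left(5 - 1\right)}{y - 89} = \left(2 y + y\right) + \frac{y + \left(5 - 1\right)}{-89 + y} = 3 y + \frac{y + 4}{-89 + y} = 3 y + \frac{4 + y}{-89 + y}$)
$\frac{150162}{f{\left(440 \right)}} + \frac{-201449 + 246774}{416376} = \frac{150162}{\frac{1}{-89 + 440} \left(4 - 117040 + 3 \cdot 440^{2}\right)} + \frac{-201449 + 246774}{416376} = \frac{150162}{\frac{1}{351} \left(4 - 117040 + 3 \cdot 193600\right)} + 45325 \cdot \frac{1}{416376} = \frac{150162}{\frac{1}{351} \left(4 - 117040 + 580800\right)} + \frac{45325}{416376} = \frac{150162}{\frac{1}{351} \cdot 463764} + \frac{45325}{416376} = \frac{150162}{\frac{154588}{117}} + \frac{45325}{416376} = 150162 \cdot \frac{117}{154588} + \frac{45325}{416376} = \frac{8784477}{77294} + \frac{45325}{416376} = \frac{1830574372951}{16091683272}$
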